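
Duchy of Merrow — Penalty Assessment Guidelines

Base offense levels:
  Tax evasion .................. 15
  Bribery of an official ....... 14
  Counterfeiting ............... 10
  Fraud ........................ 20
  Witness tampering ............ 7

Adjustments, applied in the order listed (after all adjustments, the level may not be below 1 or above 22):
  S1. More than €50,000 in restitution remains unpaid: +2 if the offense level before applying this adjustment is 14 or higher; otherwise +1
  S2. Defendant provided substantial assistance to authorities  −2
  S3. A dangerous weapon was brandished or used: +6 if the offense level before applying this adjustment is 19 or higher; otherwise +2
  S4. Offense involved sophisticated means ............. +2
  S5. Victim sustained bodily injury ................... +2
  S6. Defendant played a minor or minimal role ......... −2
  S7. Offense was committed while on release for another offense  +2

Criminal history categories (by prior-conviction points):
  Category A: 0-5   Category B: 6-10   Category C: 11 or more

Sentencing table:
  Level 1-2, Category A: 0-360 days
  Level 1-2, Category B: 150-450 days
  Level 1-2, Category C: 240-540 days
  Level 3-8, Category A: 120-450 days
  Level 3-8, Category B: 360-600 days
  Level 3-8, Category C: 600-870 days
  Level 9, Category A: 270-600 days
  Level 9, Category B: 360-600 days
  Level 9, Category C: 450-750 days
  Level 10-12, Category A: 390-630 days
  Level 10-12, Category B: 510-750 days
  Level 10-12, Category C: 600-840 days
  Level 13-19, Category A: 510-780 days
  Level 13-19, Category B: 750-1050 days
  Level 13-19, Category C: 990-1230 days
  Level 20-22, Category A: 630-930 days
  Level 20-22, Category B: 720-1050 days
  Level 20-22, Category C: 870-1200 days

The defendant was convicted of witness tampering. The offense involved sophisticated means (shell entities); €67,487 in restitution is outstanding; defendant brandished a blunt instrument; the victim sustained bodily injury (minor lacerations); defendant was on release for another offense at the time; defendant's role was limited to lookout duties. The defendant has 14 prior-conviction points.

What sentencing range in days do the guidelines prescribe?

Base offense level for witness tampering: 7.
S1 applies (level before this adjustment is 7 < 14, so +1): 7 + 1 = 8.
S2 does not apply.
S3 applies (level before this adjustment is 8 < 19, so +2): 8 + 2 = 10.
S4 applies: 10 + 2 = 12.
S5 applies: 12 + 2 = 14.
S6 applies: 14 − 2 = 12.
S7 applies: 12 + 2 = 14.
Final offense level: 14.
Criminal history: 14 prior points → Category C (11+).
Level 14 falls in the 13-19 band.
Grid: Level 13-19 × Category C = 990-1230 days.

990-1230 days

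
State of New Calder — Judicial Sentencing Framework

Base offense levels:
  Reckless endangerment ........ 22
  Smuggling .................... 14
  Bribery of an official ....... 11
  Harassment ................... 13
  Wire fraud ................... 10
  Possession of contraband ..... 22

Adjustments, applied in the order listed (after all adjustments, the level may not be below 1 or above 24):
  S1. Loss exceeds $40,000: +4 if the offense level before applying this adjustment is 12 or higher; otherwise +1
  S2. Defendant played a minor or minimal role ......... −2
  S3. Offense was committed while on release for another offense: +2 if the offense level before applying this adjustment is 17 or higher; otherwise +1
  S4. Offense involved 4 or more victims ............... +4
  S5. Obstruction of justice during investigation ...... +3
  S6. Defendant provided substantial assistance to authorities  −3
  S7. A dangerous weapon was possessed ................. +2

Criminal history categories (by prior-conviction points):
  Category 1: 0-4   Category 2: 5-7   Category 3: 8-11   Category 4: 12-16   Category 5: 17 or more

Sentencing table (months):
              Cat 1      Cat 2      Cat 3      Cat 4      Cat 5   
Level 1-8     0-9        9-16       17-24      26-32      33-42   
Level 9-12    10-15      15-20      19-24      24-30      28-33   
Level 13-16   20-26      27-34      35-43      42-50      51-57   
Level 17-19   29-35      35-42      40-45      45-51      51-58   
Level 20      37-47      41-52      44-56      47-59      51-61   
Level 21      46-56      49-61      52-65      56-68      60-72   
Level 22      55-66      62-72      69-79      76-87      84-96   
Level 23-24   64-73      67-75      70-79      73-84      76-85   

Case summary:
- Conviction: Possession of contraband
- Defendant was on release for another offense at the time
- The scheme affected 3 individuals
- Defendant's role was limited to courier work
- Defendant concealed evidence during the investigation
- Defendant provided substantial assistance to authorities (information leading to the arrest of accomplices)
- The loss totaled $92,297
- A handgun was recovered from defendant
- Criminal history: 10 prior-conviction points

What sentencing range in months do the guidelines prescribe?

70-79 months

Base offense level for possession of contraband: 22.
S1 applies (level before this adjustment is 22 ≥ 12, so +4): 22 + 4 = 26.
S2 applies: 26 − 2 = 24.
S3 applies (level before this adjustment is 24 ≥ 17, so +2): 24 + 2 = 26.
S4 does not apply.
S5 applies: 26 + 3 = 29.
S6 applies: 29 − 3 = 26.
S7 applies: 26 + 2 = 28.
Level 28 exceeds the maximum of 24; capped at 24.
Final offense level: 24.
Criminal history: 10 prior points → Category 3 (8-11).
Level 24 falls in the 23-24 band.
Grid: Level 23-24 × Category 3 = 70-79 months.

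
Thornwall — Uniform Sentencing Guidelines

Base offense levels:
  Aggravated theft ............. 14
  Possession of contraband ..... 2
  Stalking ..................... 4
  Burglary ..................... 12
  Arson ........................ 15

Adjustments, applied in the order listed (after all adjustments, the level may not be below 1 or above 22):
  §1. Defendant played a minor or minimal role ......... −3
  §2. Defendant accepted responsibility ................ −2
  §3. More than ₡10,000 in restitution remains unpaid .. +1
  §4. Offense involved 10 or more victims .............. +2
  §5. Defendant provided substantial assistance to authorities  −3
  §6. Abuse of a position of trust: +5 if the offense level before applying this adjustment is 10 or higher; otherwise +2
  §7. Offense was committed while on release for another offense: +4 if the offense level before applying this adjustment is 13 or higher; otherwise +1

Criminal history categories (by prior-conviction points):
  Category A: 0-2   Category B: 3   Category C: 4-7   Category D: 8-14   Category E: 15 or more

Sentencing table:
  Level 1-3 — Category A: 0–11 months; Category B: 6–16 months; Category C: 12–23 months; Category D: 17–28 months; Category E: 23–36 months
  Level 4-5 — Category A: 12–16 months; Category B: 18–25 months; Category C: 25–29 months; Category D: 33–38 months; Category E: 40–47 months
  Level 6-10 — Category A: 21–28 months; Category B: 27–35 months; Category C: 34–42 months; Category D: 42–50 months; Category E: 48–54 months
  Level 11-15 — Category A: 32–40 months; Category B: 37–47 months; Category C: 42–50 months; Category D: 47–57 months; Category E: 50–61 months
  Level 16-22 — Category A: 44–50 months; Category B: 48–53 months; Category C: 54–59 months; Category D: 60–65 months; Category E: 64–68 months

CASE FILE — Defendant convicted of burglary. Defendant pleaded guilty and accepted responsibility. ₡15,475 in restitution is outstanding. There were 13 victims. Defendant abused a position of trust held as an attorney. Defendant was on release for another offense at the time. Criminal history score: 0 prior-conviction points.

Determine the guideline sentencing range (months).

Base offense level for burglary: 12.
§2 applies: 12 − 2 = 10.
§3 applies: 10 + 1 = 11.
§4 applies: 11 + 2 = 13.
§5 does not apply.
§6 applies (level before this adjustment is 13 ≥ 10, so +5): 13 + 5 = 18.
§7 applies (level before this adjustment is 18 ≥ 13, so +4): 18 + 4 = 22.
Final offense level: 22.
Criminal history: 0 prior points → Category A (0-2).
Level 22 falls in the 16-22 band.
Grid: Level 16-22 × Category A = 44-50 months.

44-50 months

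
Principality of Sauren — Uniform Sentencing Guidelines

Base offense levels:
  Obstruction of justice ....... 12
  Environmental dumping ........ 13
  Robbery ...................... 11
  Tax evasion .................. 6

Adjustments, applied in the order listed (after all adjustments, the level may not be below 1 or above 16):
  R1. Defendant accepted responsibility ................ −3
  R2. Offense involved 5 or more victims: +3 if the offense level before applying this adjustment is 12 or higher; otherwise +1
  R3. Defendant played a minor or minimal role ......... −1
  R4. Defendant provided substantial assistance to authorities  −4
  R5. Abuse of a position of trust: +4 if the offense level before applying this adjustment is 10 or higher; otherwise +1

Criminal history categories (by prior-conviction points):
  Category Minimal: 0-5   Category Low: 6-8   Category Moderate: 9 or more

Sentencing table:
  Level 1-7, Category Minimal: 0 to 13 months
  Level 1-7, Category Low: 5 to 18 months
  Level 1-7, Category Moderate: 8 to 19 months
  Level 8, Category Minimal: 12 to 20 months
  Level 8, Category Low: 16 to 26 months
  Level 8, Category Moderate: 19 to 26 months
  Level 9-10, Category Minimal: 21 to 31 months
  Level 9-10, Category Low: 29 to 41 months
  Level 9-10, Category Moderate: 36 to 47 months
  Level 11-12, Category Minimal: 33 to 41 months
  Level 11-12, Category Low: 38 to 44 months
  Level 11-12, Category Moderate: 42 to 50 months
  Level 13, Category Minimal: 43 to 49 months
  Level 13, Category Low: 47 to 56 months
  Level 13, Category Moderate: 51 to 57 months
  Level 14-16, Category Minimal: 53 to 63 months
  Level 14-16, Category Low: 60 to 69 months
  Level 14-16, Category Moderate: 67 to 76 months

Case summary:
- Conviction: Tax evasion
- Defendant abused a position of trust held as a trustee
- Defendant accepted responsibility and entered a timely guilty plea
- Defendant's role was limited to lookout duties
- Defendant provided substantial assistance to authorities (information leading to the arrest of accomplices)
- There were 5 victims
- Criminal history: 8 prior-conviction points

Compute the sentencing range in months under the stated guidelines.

5-18 months

Base offense level for tax evasion: 6.
R1 applies: 6 − 3 = 3.
R2 applies (level before this adjustment is 3 < 12, so +1): 3 + 1 = 4.
R3 applies: 4 − 1 = 3.
R4 applies: 3 − 4 = -1.
R5 applies (level before this adjustment is -1 < 10, so +1): -1 + 1 = 0.
Level 0 is below the minimum of 1; floored at 1.
Final offense level: 1.
Criminal history: 8 prior points → Category Low (6-8).
Level 1 falls in the 1-7 band.
Grid: Level 1-7 × Category Low = 5-18 months.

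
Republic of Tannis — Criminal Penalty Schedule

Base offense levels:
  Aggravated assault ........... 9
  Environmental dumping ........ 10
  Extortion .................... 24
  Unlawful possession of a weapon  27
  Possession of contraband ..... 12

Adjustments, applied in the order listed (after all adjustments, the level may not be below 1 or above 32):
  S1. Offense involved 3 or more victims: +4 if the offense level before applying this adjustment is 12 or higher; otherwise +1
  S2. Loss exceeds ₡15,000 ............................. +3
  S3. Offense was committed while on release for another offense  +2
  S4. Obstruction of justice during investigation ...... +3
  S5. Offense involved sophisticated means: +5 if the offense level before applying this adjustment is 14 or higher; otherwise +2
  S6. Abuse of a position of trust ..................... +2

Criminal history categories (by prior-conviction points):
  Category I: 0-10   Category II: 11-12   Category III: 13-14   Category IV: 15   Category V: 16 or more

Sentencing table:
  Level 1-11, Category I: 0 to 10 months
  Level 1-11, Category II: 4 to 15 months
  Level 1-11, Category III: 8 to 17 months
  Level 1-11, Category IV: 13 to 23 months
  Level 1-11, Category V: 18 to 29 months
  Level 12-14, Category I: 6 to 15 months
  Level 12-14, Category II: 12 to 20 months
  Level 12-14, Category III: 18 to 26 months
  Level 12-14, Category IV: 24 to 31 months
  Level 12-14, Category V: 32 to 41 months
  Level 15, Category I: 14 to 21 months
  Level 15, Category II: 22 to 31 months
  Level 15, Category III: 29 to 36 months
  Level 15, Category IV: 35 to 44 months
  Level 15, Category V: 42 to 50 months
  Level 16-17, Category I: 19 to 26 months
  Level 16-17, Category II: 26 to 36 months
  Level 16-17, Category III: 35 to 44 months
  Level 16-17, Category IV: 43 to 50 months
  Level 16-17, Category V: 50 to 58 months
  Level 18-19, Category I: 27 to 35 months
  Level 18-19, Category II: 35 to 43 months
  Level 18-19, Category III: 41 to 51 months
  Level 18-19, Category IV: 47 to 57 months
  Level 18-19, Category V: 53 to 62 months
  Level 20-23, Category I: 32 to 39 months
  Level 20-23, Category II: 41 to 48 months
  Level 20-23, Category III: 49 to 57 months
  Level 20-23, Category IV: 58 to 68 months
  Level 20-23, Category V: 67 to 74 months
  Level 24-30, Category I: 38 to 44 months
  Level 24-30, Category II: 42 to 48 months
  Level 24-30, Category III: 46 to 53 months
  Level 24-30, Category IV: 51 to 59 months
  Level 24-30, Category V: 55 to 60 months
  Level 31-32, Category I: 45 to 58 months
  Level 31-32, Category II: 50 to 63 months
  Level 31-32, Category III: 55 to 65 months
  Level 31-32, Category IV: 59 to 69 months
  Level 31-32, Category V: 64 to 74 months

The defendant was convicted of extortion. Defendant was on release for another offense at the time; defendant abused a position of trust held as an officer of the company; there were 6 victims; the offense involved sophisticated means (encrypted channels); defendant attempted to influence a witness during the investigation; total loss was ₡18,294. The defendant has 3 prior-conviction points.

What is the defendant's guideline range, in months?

45-58 months

Base offense level for extortion: 24.
S1 applies (level before this adjustment is 24 ≥ 12, so +4): 24 + 4 = 28.
S2 applies: 28 + 3 = 31.
S3 applies: 31 + 2 = 33.
S4 applies: 33 + 3 = 36.
S5 applies (level before this adjustment is 36 ≥ 14, so +5): 36 + 5 = 41.
S6 applies: 41 + 2 = 43.
Level 43 exceeds the maximum of 32; capped at 32.
Final offense level: 32.
Criminal history: 3 prior points → Category I (0-10).
Level 32 falls in the 31-32 band.
Grid: Level 31-32 × Category I = 45-58 months.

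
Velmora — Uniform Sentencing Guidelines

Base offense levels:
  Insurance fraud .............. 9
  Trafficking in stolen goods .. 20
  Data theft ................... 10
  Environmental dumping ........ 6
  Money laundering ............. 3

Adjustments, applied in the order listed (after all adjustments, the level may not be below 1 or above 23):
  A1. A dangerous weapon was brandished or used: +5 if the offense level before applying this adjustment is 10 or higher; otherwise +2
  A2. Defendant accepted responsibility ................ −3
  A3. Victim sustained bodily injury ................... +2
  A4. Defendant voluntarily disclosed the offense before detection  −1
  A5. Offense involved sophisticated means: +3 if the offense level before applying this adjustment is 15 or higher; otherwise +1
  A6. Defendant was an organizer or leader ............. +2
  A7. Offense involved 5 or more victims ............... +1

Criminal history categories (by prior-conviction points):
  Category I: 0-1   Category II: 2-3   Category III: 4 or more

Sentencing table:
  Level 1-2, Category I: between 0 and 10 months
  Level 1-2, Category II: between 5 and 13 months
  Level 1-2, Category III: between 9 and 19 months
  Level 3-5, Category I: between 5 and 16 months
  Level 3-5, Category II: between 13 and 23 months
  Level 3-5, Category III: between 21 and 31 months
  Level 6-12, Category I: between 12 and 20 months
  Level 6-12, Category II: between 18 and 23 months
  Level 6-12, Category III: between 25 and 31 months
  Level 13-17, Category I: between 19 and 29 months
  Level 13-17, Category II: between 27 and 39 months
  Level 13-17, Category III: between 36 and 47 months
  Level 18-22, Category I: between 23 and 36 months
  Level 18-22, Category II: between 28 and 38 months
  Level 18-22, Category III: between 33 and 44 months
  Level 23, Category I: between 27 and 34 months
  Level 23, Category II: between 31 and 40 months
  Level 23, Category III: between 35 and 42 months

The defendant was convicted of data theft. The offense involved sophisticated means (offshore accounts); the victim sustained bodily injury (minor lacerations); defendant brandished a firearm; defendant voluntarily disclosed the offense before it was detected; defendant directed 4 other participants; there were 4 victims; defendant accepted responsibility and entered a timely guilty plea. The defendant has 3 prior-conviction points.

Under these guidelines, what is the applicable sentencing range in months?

27-39 months

Base offense level for data theft: 10.
A1 applies (level before this adjustment is 10 ≥ 10, so +5): 10 + 5 = 15.
A2 applies: 15 − 3 = 12.
A3 applies: 12 + 2 = 14.
A4 applies: 14 − 1 = 13.
A5 applies (level before this adjustment is 13 < 15, so +1): 13 + 1 = 14.
A6 applies: 14 + 2 = 16.
Final offense level: 16.
Criminal history: 3 prior points → Category II (2-3).
Level 16 falls in the 13-17 band.
Grid: Level 13-17 × Category II = 27-39 months.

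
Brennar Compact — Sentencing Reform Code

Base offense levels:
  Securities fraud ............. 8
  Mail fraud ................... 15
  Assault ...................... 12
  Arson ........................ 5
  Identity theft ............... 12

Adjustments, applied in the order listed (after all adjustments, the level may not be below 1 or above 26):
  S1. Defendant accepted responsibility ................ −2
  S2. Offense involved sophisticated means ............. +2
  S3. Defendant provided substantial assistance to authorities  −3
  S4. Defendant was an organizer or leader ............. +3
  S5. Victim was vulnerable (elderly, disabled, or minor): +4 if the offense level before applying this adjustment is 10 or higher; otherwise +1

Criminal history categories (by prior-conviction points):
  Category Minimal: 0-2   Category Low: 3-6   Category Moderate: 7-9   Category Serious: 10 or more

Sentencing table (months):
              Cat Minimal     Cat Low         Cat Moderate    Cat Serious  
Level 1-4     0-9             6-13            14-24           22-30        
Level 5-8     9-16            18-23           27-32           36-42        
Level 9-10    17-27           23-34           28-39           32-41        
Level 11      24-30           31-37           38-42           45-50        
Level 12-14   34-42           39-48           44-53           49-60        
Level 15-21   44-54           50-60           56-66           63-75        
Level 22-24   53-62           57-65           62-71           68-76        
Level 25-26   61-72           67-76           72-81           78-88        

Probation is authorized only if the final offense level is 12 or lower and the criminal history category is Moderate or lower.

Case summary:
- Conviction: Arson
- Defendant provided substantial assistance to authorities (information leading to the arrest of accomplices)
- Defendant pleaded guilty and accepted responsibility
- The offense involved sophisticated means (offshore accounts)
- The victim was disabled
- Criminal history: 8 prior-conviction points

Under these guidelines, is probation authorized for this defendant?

Yes

Base offense level for arson: 5.
S1 applies: 5 − 2 = 3.
S2 applies: 3 + 2 = 5.
S3 applies: 5 − 3 = 2.
S5 applies (level before this adjustment is 2 < 10, so +1): 2 + 1 = 3.
Final offense level: 3.
Criminal history: 8 prior points → Category Moderate (7-9).
Level 3 falls in the 1-4 band.
Grid: Level 1-4 × Category Moderate = 14-24 months.
Probation check: level 3 ≤ 12 and category Moderate ≤ Moderate → eligible.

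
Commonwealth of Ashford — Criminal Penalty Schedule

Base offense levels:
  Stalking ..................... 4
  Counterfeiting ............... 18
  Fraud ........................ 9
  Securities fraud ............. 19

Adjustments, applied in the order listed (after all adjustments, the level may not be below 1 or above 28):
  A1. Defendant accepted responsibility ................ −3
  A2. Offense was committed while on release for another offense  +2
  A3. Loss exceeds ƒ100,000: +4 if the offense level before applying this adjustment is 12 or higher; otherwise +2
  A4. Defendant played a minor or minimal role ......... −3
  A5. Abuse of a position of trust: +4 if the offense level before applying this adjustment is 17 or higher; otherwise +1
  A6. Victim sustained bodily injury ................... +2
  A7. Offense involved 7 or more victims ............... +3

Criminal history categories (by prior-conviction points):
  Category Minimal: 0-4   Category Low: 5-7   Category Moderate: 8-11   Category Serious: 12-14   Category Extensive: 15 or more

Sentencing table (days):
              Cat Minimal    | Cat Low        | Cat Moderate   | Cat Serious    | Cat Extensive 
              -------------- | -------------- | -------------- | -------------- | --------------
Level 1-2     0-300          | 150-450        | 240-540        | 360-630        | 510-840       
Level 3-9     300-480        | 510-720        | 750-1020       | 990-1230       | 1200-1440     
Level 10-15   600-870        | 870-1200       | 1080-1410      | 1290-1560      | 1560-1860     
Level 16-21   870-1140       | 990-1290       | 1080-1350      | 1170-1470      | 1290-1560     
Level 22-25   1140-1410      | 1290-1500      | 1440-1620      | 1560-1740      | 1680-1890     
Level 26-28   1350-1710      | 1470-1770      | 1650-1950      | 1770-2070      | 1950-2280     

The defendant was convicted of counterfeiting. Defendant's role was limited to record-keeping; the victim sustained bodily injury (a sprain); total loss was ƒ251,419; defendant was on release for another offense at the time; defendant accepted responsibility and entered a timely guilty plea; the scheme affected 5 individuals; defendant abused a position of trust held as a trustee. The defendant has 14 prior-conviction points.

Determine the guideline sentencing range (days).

Base offense level for counterfeiting: 18.
A1 applies: 18 − 3 = 15.
A2 applies: 15 + 2 = 17.
A3 applies (level before this adjustment is 17 ≥ 12, so +4): 17 + 4 = 21.
A4 applies: 21 − 3 = 18.
A5 applies (level before this adjustment is 18 ≥ 17, so +4): 18 + 4 = 22.
A6 applies: 22 + 2 = 24.
A7 does not apply.
Final offense level: 24.
Criminal history: 14 prior points → Category Serious (12-14).
Level 24 falls in the 22-25 band.
Grid: Level 22-25 × Category Serious = 1560-1740 days.

1560-1740 days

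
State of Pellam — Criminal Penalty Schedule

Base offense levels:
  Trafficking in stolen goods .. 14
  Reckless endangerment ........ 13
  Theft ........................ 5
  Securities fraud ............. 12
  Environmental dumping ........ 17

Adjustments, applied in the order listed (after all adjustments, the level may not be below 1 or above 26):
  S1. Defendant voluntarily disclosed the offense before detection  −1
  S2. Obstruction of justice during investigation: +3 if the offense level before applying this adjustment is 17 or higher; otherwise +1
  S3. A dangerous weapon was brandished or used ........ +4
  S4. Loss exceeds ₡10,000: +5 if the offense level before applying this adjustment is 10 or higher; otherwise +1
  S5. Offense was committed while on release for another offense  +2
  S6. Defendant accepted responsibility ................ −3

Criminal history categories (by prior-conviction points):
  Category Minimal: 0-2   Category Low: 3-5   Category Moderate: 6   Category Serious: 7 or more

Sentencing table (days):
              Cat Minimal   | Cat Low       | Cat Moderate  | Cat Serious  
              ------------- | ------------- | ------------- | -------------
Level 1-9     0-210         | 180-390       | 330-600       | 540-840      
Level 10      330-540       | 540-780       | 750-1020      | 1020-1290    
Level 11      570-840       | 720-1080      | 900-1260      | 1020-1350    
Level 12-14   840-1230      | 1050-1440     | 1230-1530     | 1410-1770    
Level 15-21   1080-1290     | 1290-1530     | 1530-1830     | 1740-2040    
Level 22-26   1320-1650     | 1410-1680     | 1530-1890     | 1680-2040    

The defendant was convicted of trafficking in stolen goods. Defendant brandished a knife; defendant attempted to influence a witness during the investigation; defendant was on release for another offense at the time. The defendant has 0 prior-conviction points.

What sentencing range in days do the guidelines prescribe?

1080-1290 days

Base offense level for trafficking in stolen goods: 14.
S2 applies (level before this adjustment is 14 < 17, so +1): 14 + 1 = 15.
S3 applies: 15 + 4 = 19.
S4 does not apply.
S5 applies: 19 + 2 = 21.
Final offense level: 21.
Criminal history: 0 prior points → Category Minimal (0-2).
Level 21 falls in the 15-21 band.
Grid: Level 15-21 × Category Minimal = 1080-1290 days.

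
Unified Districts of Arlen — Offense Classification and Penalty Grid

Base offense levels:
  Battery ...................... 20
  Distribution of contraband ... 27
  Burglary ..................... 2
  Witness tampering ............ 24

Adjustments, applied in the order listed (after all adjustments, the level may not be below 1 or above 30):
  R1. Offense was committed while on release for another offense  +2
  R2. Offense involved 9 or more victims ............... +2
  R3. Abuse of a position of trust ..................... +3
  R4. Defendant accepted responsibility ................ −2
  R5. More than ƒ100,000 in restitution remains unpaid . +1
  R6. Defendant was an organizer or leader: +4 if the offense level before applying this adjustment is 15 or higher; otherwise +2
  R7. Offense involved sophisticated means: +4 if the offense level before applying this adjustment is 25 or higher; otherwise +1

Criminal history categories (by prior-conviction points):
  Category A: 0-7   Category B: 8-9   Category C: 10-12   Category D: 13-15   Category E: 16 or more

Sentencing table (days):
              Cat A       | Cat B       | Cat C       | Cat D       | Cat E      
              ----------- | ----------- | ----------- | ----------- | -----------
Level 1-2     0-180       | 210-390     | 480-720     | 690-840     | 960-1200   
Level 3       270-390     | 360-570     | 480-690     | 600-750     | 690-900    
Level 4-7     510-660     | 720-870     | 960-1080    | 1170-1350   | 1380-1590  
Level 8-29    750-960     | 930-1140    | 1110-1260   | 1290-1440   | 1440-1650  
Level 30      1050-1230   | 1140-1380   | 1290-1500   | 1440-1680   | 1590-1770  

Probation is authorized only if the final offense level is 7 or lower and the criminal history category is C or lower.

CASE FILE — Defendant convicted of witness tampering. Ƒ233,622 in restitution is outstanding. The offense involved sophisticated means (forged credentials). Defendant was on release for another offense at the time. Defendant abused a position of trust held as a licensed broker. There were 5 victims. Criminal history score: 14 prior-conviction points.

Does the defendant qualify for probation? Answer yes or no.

No

Base offense level for witness tampering: 24.
R1 applies: 24 + 2 = 26.
R2 does not apply.
R3 applies: 26 + 3 = 29.
R5 applies: 29 + 1 = 30.
R7 applies (level before this adjustment is 30 ≥ 25, so +4): 30 + 4 = 34.
Level 34 exceeds the maximum of 30; capped at 30.
Final offense level: 30.
Criminal history: 14 prior points → Category D (13-15).
Level 30 falls in the 30 band.
Grid: Level 30 × Category D = 1440-1680 days.
Probation check: level 30 > 7 and category D > C → not eligible.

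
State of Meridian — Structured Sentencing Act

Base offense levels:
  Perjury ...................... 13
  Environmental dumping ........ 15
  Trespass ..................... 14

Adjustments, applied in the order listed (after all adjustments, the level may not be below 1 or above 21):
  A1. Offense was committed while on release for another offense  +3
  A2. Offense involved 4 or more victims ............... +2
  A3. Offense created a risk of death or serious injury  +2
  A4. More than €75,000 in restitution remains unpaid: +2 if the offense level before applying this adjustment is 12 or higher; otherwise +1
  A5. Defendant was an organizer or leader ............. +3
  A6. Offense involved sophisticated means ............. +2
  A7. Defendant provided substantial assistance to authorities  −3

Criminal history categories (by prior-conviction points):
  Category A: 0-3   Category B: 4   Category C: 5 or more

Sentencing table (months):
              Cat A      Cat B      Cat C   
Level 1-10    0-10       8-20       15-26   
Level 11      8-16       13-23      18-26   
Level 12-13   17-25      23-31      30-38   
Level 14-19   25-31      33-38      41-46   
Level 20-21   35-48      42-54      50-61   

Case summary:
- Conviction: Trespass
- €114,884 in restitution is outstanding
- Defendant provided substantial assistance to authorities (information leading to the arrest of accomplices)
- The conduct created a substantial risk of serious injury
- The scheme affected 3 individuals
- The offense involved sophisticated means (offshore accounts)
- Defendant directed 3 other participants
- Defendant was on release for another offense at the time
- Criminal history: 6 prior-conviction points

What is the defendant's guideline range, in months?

50-61 months

Base offense level for trespass: 14.
A1 applies: 14 + 3 = 17.
A3 applies: 17 + 2 = 19.
A4 applies (level before this adjustment is 19 ≥ 12, so +2): 19 + 2 = 21.
A5 applies: 21 + 3 = 24.
A6 applies: 24 + 2 = 26.
A7 applies: 26 − 3 = 23.
Level 23 exceeds the maximum of 21; capped at 21.
Final offense level: 21.
Criminal history: 6 prior points → Category C (5+).
Level 21 falls in the 20-21 band.
Grid: Level 20-21 × Category C = 50-61 months.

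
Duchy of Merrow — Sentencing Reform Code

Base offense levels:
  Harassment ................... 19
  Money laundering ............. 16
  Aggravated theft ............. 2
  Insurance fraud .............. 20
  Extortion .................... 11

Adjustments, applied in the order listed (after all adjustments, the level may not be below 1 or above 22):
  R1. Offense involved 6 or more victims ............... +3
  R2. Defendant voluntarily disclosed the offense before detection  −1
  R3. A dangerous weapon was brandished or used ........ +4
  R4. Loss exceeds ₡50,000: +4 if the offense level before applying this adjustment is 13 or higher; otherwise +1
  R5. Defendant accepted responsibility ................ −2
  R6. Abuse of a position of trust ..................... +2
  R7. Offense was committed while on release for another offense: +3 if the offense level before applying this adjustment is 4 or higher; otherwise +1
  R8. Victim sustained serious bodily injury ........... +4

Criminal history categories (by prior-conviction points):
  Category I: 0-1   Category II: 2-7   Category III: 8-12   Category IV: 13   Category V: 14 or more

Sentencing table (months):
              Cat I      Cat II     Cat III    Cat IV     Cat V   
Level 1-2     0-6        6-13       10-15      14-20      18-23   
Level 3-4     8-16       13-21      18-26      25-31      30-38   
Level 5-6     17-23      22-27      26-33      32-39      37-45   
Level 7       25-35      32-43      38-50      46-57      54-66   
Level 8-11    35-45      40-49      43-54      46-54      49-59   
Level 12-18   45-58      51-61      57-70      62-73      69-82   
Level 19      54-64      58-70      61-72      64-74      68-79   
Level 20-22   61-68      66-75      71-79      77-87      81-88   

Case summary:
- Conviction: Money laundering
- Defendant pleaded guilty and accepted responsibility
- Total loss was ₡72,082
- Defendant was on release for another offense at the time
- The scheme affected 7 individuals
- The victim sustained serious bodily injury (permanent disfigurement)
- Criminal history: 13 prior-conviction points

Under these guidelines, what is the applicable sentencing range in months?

77-87 months

Base offense level for money laundering: 16.
R1 applies: 16 + 3 = 19.
R2 does not apply.
R3 does not apply.
R4 applies (level before this adjustment is 19 ≥ 13, so +4): 19 + 4 = 23.
R5 applies: 23 − 2 = 21.
R7 applies (level before this adjustment is 21 ≥ 4, so +3): 21 + 3 = 24.
R8 applies: 24 + 4 = 28.
Level 28 exceeds the maximum of 22; capped at 22.
Final offense level: 22.
Criminal history: 13 prior points → Category IV (13).
Level 22 falls in the 20-22 band.
Grid: Level 20-22 × Category IV = 77-87 months.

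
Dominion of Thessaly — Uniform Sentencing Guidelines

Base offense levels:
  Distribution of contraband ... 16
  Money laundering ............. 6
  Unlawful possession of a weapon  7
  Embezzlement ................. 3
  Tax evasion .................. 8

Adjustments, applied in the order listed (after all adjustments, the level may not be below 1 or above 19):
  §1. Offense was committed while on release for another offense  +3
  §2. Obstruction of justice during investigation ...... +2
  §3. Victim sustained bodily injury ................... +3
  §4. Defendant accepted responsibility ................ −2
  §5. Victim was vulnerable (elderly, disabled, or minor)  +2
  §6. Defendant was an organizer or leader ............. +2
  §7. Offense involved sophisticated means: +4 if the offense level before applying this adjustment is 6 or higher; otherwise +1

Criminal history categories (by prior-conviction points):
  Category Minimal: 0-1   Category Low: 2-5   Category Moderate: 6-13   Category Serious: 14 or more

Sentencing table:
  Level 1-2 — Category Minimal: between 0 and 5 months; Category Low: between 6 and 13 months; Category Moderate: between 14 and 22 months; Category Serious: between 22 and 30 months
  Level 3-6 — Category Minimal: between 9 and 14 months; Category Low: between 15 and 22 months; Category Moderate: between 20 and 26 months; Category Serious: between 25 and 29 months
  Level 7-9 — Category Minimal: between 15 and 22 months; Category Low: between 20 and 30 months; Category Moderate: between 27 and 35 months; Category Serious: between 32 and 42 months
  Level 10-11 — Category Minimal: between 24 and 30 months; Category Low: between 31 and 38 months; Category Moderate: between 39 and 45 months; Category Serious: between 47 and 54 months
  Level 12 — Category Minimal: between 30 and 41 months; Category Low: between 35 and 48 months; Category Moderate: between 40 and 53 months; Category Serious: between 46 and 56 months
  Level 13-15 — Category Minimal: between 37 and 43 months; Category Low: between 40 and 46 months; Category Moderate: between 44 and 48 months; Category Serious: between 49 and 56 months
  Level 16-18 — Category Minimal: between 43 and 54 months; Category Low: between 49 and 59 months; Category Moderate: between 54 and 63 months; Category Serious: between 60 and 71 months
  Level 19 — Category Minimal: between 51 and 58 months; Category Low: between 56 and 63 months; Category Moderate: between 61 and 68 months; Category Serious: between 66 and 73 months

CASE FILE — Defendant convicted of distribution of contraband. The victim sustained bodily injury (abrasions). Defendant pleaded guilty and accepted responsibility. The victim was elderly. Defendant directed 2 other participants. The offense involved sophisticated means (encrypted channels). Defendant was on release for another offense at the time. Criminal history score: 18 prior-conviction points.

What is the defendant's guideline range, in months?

Base offense level for distribution of contraband: 16.
§1 applies: 16 + 3 = 19.
§2 does not apply.
§3 applies: 19 + 3 = 22.
§4 applies: 22 − 2 = 20.
§5 applies: 20 + 2 = 22.
§6 applies: 22 + 2 = 24.
§7 applies (level before this adjustment is 24 ≥ 6, so +4): 24 + 4 = 28.
Level 28 exceeds the maximum of 19; capped at 19.
Final offense level: 19.
Criminal history: 18 prior points → Category Serious (14+).
Level 19 falls in the 19 band.
Grid: Level 19 × Category Serious = 66-73 months.

66-73 months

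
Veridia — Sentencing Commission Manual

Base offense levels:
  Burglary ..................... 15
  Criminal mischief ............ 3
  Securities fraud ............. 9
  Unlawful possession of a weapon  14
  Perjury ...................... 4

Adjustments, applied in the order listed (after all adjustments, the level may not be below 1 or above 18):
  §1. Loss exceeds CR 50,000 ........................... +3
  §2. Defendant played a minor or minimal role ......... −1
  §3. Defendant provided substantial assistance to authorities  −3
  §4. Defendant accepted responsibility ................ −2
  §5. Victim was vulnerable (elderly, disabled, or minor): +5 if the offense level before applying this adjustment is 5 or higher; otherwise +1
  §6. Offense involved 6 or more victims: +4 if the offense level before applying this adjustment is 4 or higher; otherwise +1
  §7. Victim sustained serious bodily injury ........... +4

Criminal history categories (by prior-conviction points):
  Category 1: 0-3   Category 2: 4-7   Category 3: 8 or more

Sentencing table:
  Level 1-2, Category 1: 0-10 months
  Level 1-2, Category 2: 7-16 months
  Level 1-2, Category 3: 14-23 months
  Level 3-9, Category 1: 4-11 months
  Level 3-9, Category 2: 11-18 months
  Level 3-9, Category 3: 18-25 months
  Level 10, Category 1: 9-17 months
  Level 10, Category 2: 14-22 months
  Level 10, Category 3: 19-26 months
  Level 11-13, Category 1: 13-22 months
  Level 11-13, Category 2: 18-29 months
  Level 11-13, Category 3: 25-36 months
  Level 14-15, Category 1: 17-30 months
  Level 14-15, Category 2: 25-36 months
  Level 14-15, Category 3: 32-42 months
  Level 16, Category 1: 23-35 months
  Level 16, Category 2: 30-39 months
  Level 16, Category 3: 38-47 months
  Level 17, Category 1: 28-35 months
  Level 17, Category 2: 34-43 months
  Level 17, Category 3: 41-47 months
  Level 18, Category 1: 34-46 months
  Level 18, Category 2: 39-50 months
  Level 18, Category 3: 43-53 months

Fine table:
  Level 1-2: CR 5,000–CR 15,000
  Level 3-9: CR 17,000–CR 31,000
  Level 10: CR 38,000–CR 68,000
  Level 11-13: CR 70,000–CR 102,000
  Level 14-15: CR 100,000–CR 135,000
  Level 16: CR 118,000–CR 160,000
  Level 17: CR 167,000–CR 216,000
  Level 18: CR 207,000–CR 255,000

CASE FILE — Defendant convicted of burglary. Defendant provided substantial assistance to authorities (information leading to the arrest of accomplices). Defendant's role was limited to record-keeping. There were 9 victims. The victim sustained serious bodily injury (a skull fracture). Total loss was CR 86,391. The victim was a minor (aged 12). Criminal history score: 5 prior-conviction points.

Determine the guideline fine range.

CR 207,000–CR 255,000

Base offense level for burglary: 15.
§1 applies: 15 + 3 = 18.
§2 applies: 18 − 1 = 17.
§3 applies: 17 − 3 = 14.
§4 does not apply.
§5 applies (level before this adjustment is 14 ≥ 5, so +5): 14 + 5 = 19.
§6 applies (level before this adjustment is 19 ≥ 4, so +4): 19 + 4 = 23.
§7 applies: 23 + 4 = 27.
Level 27 exceeds the maximum of 18; capped at 18.
Final offense level: 18.
Level 18 falls in the 18 band.
Fine table: Level 18 → CR 207,000–CR 255,000.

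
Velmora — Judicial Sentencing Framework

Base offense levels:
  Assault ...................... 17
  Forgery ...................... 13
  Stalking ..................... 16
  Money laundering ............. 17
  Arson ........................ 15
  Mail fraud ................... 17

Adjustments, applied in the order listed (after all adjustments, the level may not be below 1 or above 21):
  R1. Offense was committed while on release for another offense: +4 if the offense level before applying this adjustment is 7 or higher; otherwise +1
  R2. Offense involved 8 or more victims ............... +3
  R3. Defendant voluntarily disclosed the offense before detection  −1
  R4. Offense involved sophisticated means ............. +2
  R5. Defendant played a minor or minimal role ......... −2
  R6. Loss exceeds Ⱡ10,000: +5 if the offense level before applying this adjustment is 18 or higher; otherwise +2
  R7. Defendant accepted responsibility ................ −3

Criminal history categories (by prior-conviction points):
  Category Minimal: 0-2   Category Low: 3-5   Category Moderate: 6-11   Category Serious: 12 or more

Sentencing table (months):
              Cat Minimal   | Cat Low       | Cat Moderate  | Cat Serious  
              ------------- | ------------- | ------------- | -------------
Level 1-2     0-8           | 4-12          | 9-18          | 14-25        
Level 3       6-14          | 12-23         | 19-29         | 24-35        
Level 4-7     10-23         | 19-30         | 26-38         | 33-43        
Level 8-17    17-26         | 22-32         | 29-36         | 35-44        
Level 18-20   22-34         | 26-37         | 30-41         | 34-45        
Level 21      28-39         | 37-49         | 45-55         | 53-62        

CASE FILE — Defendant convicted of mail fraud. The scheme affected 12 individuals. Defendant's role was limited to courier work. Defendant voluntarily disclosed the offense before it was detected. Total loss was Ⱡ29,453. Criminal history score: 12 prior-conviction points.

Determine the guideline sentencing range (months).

Base offense level for mail fraud: 17.
R2 applies: 17 + 3 = 20.
R3 applies: 20 − 1 = 19.
R5 applies: 19 − 2 = 17.
R6 applies (level before this adjustment is 17 < 18, so +2): 17 + 2 = 19.
Final offense level: 19.
Criminal history: 12 prior points → Category Serious (12+).
Level 19 falls in the 18-20 band.
Grid: Level 18-20 × Category Serious = 34-45 months.

34-45 months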